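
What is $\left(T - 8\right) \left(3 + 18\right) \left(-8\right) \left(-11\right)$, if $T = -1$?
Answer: $-16632$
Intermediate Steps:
$\left(T - 8\right) \left(3 + 18\right) \left(-8\right) \left(-11\right) = \left(-1 - 8\right) \left(3 + 18\right) \left(-8\right) \left(-11\right) = \left(-9\right) 21 \left(-8\right) \left(-11\right) = \left(-189\right) \left(-8\right) \left(-11\right) = 1512 \left(-11\right) = -16632$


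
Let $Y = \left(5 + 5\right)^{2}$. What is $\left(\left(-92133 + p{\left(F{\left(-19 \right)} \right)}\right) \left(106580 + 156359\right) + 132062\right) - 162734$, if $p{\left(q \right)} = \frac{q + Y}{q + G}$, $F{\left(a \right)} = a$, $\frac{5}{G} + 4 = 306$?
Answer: $- \frac{15432287817285}{637} \approx -2.4226 \cdot 10^{10}$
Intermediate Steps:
$Y = 100$ ($Y = 10^{2} = 100$)
$G = \frac{5}{302}$ ($G = \frac{5}{-4 + 306} = \frac{5}{302} \approx 0.016556$)
$p{\left(q \right)} = \frac{100 + q}{\frac{5}{302} + q}$ ($p{\left(q \right)} = \frac{q + 100}{q + \frac{5}{302}} = \frac{100 + q}{\frac{5}{302} + q}$)
$\left(\left(-92133 + p{\left(F{\left(-19 \right)} \right)}\right) \left(106580 + 156359\right) + 132062\right) - 162734 = \left(\left(-92133 + \frac{302 \left(100 - 19\right)}{5 + 302 \left(-19\right)}\right) \left(106580 + 156359\right) + 132062\right) - 162734 = \left(\left(-92133 + 302 \frac{1}{5 - 5738} \cdot 81\right) 262939 + 132062\right) - 162734 = \left(\left(-92133 + 302 \frac{1}{-5733} \cdot 81\right) 262939 + 132062\right) - 162734 = \left(\left(-92133 + 302 \left(- \frac{1}{5733}\right) 81\right) 262939 + 132062\right) - 162734 = \left(\left(-92133 - \frac{2718}{637}\right) 262939 + 132062\right) - 162734 = \left(\left(- \frac{58691439}{637}\right) 262939 + 132062\right) - 162734 = \left(- \frac{15432268279221}{637} + 132062\right) - 162734 = - \frac{15432184155727}{637} - 162734 = - \frac{15432287817285}{637}$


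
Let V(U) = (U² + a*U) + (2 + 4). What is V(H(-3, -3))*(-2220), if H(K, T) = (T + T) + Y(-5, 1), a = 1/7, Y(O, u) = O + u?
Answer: -1625040/7 ≈ -2.3215e+5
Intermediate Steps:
a = ⅐ ≈ 0.14286
H(K, T) = -4 + 2*T (H(K, T) = (T + T) + (-5 + 1) = 2*T - 4 = -4 + 2*T)
V(U) = 6 + U² + U/7 (V(U) = (U² + U/7) + (2 + 4) = (U² + U/7) + 6 = 6 + U² + U/7)
V(H(-3, -3))*(-2220) = (6 + (-4 + 2*(-3))² + (-4 + 2*(-3))/7)*(-2220) = (6 + (-4 - 6)² + (-4 - 6)/7)*(-2220) = (6 + (-10)² + (⅐)*(-10))*(-2220) = (6 + 100 - 10/7)*(-2220) = (732/7)*(-2220) = -1625040/7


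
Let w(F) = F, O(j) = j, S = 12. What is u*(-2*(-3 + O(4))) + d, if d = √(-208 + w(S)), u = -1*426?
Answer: 852 + 14*I ≈ 852.0 + 14.0*I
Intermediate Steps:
u = -426
d = 14*I (d = √(-208 + 12) = √(-196) = 14*I ≈ 14.0*I)
u*(-2*(-3 + O(4))) + d = -(-852)*(-3 + 4) + 14*I = -(-852) + 14*I = -426*(-2) + 14*I = 852 + 14*I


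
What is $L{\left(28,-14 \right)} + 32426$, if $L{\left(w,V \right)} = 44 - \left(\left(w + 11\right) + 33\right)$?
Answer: $32398$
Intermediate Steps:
$L{\left(w,V \right)} = - w$ ($L{\left(w,V \right)} = 44 - \left(\left(11 + w\right) + 33\right) = 44 - \left(44 + w\right) = - w$)
$L{\left(28,-14 \right)} + 32426 = \left(-1\right) 28 + 32426 = -28 + 32426 = 32398$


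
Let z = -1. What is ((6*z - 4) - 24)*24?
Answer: -816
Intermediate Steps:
((6*z - 4) - 24)*24 = ((6*(-1) - 4) - 24)*24 = ((-6 - 4) - 24)*24 = (-10 - 24)*24 = -34*24 = -816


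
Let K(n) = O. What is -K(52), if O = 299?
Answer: -299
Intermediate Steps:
K(n) = 299
-K(52) = -1*299 = -299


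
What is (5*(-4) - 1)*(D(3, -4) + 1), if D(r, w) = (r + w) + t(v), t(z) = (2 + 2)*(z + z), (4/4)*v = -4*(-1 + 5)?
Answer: 2688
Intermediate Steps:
v = -16 (v = -4*(-1 + 5) = -4*4 = -16)
t(z) = 8*z (t(z) = 4*(2*z) = 8*z)
D(r, w) = -128 + r + w (D(r, w) = (r + w) + 8*(-16) = (r + w) - 128 = -128 + r + w)
(5*(-4) - 1)*(D(3, -4) + 1) = (5*(-4) - 1)*((-128 + 3 - 4) + 1) = (-20 - 1)*(-129 + 1) = -21*(-128) = 2688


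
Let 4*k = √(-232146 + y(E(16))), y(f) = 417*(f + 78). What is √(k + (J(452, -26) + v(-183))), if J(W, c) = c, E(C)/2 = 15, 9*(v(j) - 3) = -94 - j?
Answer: √(-472 + 81*I*√2310)/6 ≈ 6.9218 + 7.8116*I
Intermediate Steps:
v(j) = -67/9 - j/9 (v(j) = 3 + (-94 - j)/9 = 3 + (-94/9 - j/9) = -67/9 - j/9)
E(C) = 30 (E(C) = 2*15 = 30)
y(f) = 32526 + 417*f (y(f) = 417*(78 + f) = 32526 + 417*f)
k = 9*I*√2310/4 (k = √(-232146 + (32526 + 417*30))/4 = √(-232146 + (32526 + 12510))/4 = √(-232146 + 45036)/4 = √(-187110)/4 = (9*I*√2310)/4 = 9*I*√2310/4 ≈ 108.14*I)
√(k + (J(452, -26) + v(-183))) = √(9*I*√2310/4 + (-26 + (-67/9 - ⅑*(-183)))) = √(9*I*√2310/4 + (-26 + (-67/9 + 61/3))) = √(9*I*√2310/4 + (-26 + 116/9)) = √(9*I*√2310/4 - 118/9) = √(-118/9 + 9*I*√2310/4)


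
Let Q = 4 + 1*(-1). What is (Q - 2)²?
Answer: 1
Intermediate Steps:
Q = 3 (Q = 4 - 1 = 3)
(Q - 2)² = (3 - 2)² = 1² = 1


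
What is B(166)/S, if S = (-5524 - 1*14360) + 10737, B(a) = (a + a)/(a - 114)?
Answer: -83/118911 ≈ -0.00069800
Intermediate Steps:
B(a) = 2*a/(-114 + a) (B(a) = (2*a)/(-114 + a) = 2*a/(-114 + a))
S = -9147 (S = (-5524 - 14360) + 10737 = -19884 + 10737 = -9147)
B(166)/S = (2*166/(-114 + 166))/(-9147) = (2*166/52)*(-1/9147) = (2*166*(1/52))*(-1/9147) = (83/13)*(-1/9147) = -83/118911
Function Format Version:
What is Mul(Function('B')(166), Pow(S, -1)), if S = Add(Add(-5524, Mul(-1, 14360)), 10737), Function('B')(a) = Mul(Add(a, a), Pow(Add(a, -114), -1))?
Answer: Rational(-83, 118911) ≈ -0.00069800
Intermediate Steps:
Function('B')(a) = Mul(2, a, Pow(Add(-114, a), -1)) (Function('B')(a) = Mul(Mul(2, a), Pow(Add(-114, a), -1)) = Mul(2, a, Pow(Add(-114, a), -1)))
S = -9147 (S = Add(Add(-5524, -14360), 10737) = Add(-19884, 10737) = -9147)
Mul(Function('B')(166), Pow(S, -1)) = Mul(Mul(2, 166, Pow(Add(-114, 166), -1)), Pow(-9147, -1)) = Mul(Mul(2, 166, Pow(52, -1)), Rational(-1, 9147)) = Mul(Mul(2, 166, Rational(1, 52)), Rational(-1, 9147)) = Mul(Rational(83, 13), Rational(-1, 9147)) = Rational(-83, 118911)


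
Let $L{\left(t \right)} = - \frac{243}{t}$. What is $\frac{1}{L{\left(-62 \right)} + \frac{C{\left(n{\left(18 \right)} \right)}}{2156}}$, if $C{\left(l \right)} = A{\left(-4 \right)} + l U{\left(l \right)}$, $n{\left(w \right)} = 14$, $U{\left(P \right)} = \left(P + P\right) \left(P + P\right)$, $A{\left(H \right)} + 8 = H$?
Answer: $\frac{33418}{300919} \approx 0.11105$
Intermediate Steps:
$A{\left(H \right)} = -8 + H$
$U{\left(P \right)} = 4 P^{2}$ ($U{\left(P \right)} = 2 P 2 P = 4 P^{2}$)
$C{\left(l \right)} = -12 + 4 l^{3}$ ($C{\left(l \right)} = \left(-8 - 4\right) + l 4 l^{2} = -12 + 4 l^{3}$)
$\frac{1}{L{\left(-62 \right)} + \frac{C{\left(n{\left(18 \right)} \right)}}{2156}} = \frac{1}{- \frac{243}{-62} + \frac{-12 + 4 \cdot 14^{3}}{2156}} = \frac{1}{\left(-243\right) \left(- \frac{1}{62}\right) + \left(-12 + 4 \cdot 2744\right) \frac{1}{2156}} = \frac{1}{\frac{243}{62} + \left(-12 + 10976\right) \frac{1}{2156}} = \frac{1}{\frac{243}{62} + 10964 \cdot \frac{1}{2156}} = \frac{1}{\frac{243}{62} + \frac{2741}{539}} = \frac{1}{\frac{300919}{33418}} = \frac{33418}{300919}$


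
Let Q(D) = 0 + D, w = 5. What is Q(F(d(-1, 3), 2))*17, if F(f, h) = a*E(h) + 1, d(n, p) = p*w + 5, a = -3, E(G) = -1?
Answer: 68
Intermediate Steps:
d(n, p) = 5 + 5*p (d(n, p) = p*5 + 5 = 5*p + 5 = 5 + 5*p)
F(f, h) = 4 (F(f, h) = -3*(-1) + 1 = 3 + 1 = 4)
Q(D) = D
Q(F(d(-1, 3), 2))*17 = 4*17 = 68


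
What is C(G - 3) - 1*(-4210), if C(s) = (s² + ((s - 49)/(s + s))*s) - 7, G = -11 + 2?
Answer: 8633/2 ≈ 4316.5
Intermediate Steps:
G = -9
C(s) = -63/2 + s² + s/2 (C(s) = (s² + ((-49 + s)/((2*s)))*s) - 7 = (s² + ((-49 + s)*(1/(2*s)))*s) - 7 = (s² + ((-49 + s)/(2*s))*s) - 7 = (s² + (-49/2 + s/2)) - 7 = (-49/2 + s² + s/2) - 7 = -63/2 + s² + s/2)
C(G - 3) - 1*(-4210) = (-63/2 + (-9 - 3)² + (-9 - 3)/2) - 1*(-4210) = (-63/2 + (-12)² + (½)*(-12)) + 4210 = (-63/2 + 144 - 6) + 4210 = 213/2 + 4210 = 8633/2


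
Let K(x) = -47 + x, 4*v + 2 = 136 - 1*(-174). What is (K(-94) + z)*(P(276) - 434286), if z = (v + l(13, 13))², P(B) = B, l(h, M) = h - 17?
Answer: -2251643880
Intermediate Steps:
v = 77 (v = -½ + (136 - 1*(-174))/4 = -½ + (136 + 174)/4 = -½ + (¼)*310 = -½ + 155/2 = 77)
l(h, M) = -17 + h
z = 5329 (z = (77 + (-17 + 13))² = (77 - 4)² = 73² = 5329)
(K(-94) + z)*(P(276) - 434286) = ((-47 - 94) + 5329)*(276 - 434286) = (-141 + 5329)*(-434010) = 5188*(-434010) = -2251643880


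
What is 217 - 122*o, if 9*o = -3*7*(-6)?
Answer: -1491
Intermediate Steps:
o = 14 (o = (-3*7*(-6))/9 = (-21*(-6))/9 = (⅑)*126 = 14)
217 - 122*o = 217 - 122*14 = 217 - 1708 = -1491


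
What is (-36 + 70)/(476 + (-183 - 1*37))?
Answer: 17/128 ≈ 0.13281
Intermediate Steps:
(-36 + 70)/(476 + (-183 - 1*37)) = 34/(476 + (-183 - 37)) = 34/(476 - 220) = 34/256 = 34*(1/256) = 17/128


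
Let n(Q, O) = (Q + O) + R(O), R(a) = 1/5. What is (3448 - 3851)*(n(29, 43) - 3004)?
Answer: 5907577/5 ≈ 1.1815e+6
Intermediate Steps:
R(a) = ⅕
n(Q, O) = ⅕ + O + Q (n(Q, O) = (Q + O) + ⅕ = (O + Q) + ⅕ = ⅕ + O + Q)
(3448 - 3851)*(n(29, 43) - 3004) = (3448 - 3851)*((⅕ + 43 + 29) - 3004) = -403*(361/5 - 3004) = -403*(-14659/5) = 5907577/5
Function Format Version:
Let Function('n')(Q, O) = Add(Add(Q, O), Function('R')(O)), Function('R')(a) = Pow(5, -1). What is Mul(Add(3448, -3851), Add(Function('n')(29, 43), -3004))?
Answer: Rational(5907577, 5) ≈ 1.1815e+6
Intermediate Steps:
Function('R')(a) = Rational(1, 5)
Function('n')(Q, O) = Add(Rational(1, 5), O, Q) (Function('n')(Q, O) = Add(Add(Q, O), Rational(1, 5)) = Add(Add(O, Q), Rational(1, 5)) = Add(Rational(1, 5), O, Q))
Mul(Add(3448, -3851), Add(Function('n')(29, 43), -3004)) = Mul(Add(3448, -3851), Add(Add(Rational(1, 5), 43, 29), -3004)) = Mul(-403, Add(Rational(361, 5), -3004)) = Mul(-403, Rational(-14659, 5)) = Rational(5907577, 5)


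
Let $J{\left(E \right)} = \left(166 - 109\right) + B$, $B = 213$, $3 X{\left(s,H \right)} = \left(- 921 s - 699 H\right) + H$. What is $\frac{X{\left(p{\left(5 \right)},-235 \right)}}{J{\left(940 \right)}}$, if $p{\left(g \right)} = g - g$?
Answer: $\frac{16403}{81} \approx 202.51$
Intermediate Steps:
$p{\left(g \right)} = 0$
$X{\left(s,H \right)} = - 307 s - \frac{698 H}{3}$ ($X{\left(s,H \right)} = \frac{\left(- 921 s - 699 H\right) + H}{3} = \frac{- 921 s - 698 H}{3} = - 307 s - \frac{698 H}{3}$)
$J{\left(E \right)} = 270$ ($J{\left(E \right)} = \left(166 - 109\right) + 213 = 57 + 213 = 270$)
$\frac{X{\left(p{\left(5 \right)},-235 \right)}}{J{\left(940 \right)}} = \frac{\left(-307\right) 0 - - \frac{164030}{3}}{270} = \left(0 + \frac{164030}{3}\right) \frac{1}{270} = \frac{164030}{3} \cdot \frac{1}{270} = \frac{16403}{81}$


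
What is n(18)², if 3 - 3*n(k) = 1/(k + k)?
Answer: 11449/11664 ≈ 0.98157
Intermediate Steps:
n(k) = 1 - 1/(6*k) (n(k) = 1 - 1/(3*(k + k)) = 1 - 1/(2*k)/3 = 1 - 1/(6*k))
n(18)² = ((-⅙ + 18)/18)² = ((1/18)*(107/6))² = (107/108)² = 11449/11664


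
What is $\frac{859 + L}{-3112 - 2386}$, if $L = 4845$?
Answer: $- \frac{2852}{2749} \approx -1.0375$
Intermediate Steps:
$\frac{859 + L}{-3112 - 2386} = \frac{859 + 4845}{-3112 - 2386} = \frac{5704}{-5498} = 5704 \left(- \frac{1}{5498}\right) = - \frac{2852}{2749}$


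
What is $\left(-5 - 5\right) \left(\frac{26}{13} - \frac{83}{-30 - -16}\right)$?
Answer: $- \frac{555}{7} \approx -79.286$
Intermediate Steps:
$\left(-5 - 5\right) \left(\frac{26}{13} - \frac{83}{-30 - -16}\right) = - 10 \left(26 \cdot \frac{1}{13} - \frac{83}{-30 + 16}\right) = - 10 \left(2 - \frac{83}{-14}\right) = - 10 \left(2 - - \frac{83}{14}\right) = - 10 \left(2 + \frac{83}{14}\right) = \left(-10\right) \frac{111}{14} = - \frac{555}{7}$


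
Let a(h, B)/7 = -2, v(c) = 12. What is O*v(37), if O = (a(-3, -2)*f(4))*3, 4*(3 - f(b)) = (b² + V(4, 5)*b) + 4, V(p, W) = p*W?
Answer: 11088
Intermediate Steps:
V(p, W) = W*p
a(h, B) = -14 (a(h, B) = 7*(-2) = -14)
f(b) = 2 - 5*b - b²/4 (f(b) = 3 - ((b² + (5*4)*b) + 4)/4 = 3 - ((b² + 20*b) + 4)/4 = 3 - (4 + b² + 20*b)/4 = 3 + (-1 - 5*b - b²/4) = 2 - 5*b - b²/4)
O = 924 (O = -14*(2 - 5*4 - ¼*4²)*3 = -14*(2 - 20 - ¼*16)*3 = -14*(2 - 20 - 4)*3 = -14*(-22)*3 = 308*3 = 924)
O*v(37) = 924*12 = 11088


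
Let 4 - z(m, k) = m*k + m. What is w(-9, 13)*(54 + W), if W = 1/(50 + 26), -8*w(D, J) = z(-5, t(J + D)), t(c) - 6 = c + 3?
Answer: -151885/304 ≈ -499.62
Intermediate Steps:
t(c) = 9 + c (t(c) = 6 + (c + 3) = 6 + (3 + c) = 9 + c)
z(m, k) = 4 - m - k*m (z(m, k) = 4 - (m*k + m) = 4 - (k*m + m) = 4 - (m + k*m) = 4 + (-m - k*m) = 4 - m - k*m)
w(D, J) = -27/4 - 5*D/8 - 5*J/8 (w(D, J) = -(4 - 1*(-5) - 1*(9 + (J + D))*(-5))/8 = -(4 + 5 - 1*(9 + (D + J))*(-5))/8 = -(4 + 5 - 1*(9 + D + J)*(-5))/8 = -(4 + 5 + (45 + 5*D + 5*J))/8 = -(54 + 5*D + 5*J)/8 = -27/4 - 5*D/8 - 5*J/8)
W = 1/76 ≈ 0.013158
w(-9, 13)*(54 + W) = (-27/4 - 5/8*(-9) - 5/8*13)*(54 + 1/76) = (-27/4 + 45/8 - 65/8)*(4105/76) = -37/4*4105/76 = -151885/304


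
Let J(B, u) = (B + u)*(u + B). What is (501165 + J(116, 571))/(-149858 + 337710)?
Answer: 486567/93926 ≈ 5.1803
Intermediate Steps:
J(B, u) = (B + u)² (J(B, u) = (B + u)*(B + u) = (B + u)²)
(501165 + J(116, 571))/(-149858 + 337710) = (501165 + (116 + 571)²)/(-149858 + 337710) = (501165 + 687²)/187852 = (501165 + 471969)*(1/187852) = 973134*(1/187852) = 486567/93926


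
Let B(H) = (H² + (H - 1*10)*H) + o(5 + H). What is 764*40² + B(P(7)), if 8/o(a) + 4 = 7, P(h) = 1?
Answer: 3667184/3 ≈ 1.2224e+6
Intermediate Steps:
o(a) = 8/3 (o(a) = 8/(-4 + 7) = 8/3)
B(H) = 8/3 + H² + H*(-10 + H) (B(H) = (H² + (H - 1*10)*H) + 8/3 = (H² + (H - 10)*H) + 8/3 = (H² + (-10 + H)*H) + 8/3 = (H² + H*(-10 + H)) + 8/3 = 8/3 + H² + H*(-10 + H))
764*40² + B(P(7)) = 764*40² + (8/3 - 10*1 + 2*1²) = 764*1600 + (8/3 - 10 + 2*1) = 1222400 + (8/3 - 10 + 2) = 1222400 - 16/3 = 3667184/3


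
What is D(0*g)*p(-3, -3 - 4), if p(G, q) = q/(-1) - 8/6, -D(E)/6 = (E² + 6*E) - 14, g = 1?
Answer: 476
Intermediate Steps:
D(E) = 84 - 36*E - 6*E² (D(E) = -6*((E² + 6*E) - 14) = -6*(-14 + E² + 6*E) = 84 - 36*E - 6*E²)
p(G, q) = -4/3 - q (p(G, q) = q*(-1) - 8*⅙ = -q - 4/3 = -4/3 - q)
D(0*g)*p(-3, -3 - 4) = (84 - 0 - 6*(0*1)²)*(-4/3 - (-3 - 4)) = (84 - 36*0 - 6*0²)*(-4/3 - 1*(-7)) = (84 + 0 - 6*0)*(-4/3 + 7) = (84 + 0 + 0)*(17/3) = 84*(17/3) = 476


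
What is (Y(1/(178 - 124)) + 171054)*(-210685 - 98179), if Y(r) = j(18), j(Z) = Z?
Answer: -52837982208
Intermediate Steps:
Y(r) = 18
(Y(1/(178 - 124)) + 171054)*(-210685 - 98179) = (18 + 171054)*(-210685 - 98179) = 171072*(-308864) = -52837982208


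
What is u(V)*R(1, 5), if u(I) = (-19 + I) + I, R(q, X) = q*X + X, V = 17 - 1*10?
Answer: -50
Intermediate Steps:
V = 7 (V = 17 - 10 = 7)
R(q, X) = X + X*q (R(q, X) = X*q + X = X + X*q)
u(I) = -19 + 2*I
u(V)*R(1, 5) = (-19 + 2*7)*(5*(1 + 1)) = (-19 + 14)*(5*2) = -5*10 = -50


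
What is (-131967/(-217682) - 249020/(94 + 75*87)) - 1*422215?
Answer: -19625690140227/46478618 ≈ -4.2225e+5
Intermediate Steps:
(-131967/(-217682) - 249020/(94 + 75*87)) - 1*422215 = (-131967*(-1/217682) - 249020/(94 + 6525)) - 422215 = (4257/7022 - 249020/6619) - 422215 = -1720441357/46478618 - 422215 = -19625690140227/46478618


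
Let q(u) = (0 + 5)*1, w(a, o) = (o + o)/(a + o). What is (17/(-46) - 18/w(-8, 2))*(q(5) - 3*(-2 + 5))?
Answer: -2450/23 ≈ -106.52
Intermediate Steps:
w(a, o) = 2*o/(a + o) (w(a, o) = (2*o)/(a + o) = 2*o/(a + o))
q(u) = 5 (q(u) = 5*1 = 5)
(17/(-46) - 18/w(-8, 2))*(q(5) - 3*(-2 + 5)) = (17/(-46) - 18/(2*2/(-8 + 2)))*(5 - 3*(-2 + 5)) = (17*(-1/46) - 18/(2*2/(-6)))*(5 - 3*3) = (-17/46 - 18/(2*2*(-1/6)))*(5 - 9) = (-17/46 - 18/(-2/3))*(-4) = (-17/46 - 18*(-3/2))*(-4) = (-17/46 + 27)*(-4) = (1225/46)*(-4) = -2450/23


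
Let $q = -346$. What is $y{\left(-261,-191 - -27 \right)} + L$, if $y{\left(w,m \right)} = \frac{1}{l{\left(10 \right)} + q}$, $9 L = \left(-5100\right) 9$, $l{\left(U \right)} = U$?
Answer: $- \frac{1713601}{336} \approx -5100.0$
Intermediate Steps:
$L = -5100$ ($L = \frac{\left(-5100\right) 9}{9} = \frac{1}{9} \left(-45900\right) = -5100$)
$y{\left(w,m \right)} = - \frac{1}{336}$ ($y{\left(w,m \right)} = \frac{1}{10 - 346} = \frac{1}{-336} = - \frac{1}{336}$)
$y{\left(-261,-191 - -27 \right)} + L = - \frac{1}{336} - 5100 = - \frac{1713601}{336}$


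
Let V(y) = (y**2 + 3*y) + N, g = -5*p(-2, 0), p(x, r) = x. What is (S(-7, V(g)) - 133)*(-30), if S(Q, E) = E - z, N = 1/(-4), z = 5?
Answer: 495/2 ≈ 247.50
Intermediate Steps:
N = -1/4 ≈ -0.25000
g = 10 (g = -5*(-2) = 10)
V(y) = -1/4 + y**2 + 3*y (V(y) = (y**2 + 3*y) - 1/4 = -1/4 + y**2 + 3*y)
S(Q, E) = -5 + E (S(Q, E) = E - 1*5 = E - 5 = -5 + E)
(S(-7, V(g)) - 133)*(-30) = ((-5 + (-1/4 + 10**2 + 3*10)) - 133)*(-30) = ((-5 + (-1/4 + 100 + 30)) - 133)*(-30) = ((-5 + 519/4) - 133)*(-30) = (499/4 - 133)*(-30) = -33/4*(-30) = 495/2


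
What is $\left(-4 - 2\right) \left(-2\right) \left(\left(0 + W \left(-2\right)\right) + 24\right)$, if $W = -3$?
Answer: $360$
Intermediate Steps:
$\left(-4 - 2\right) \left(-2\right) \left(\left(0 + W \left(-2\right)\right) + 24\right) = \left(-4 - 2\right) \left(-2\right) \left(\left(0 - -6\right) + 24\right) = \left(-6\right) \left(-2\right) \left(\left(0 + 6\right) + 24\right) = 12 \left(6 + 24\right) = 12 \cdot 30 = 360$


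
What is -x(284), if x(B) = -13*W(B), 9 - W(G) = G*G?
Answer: -1048411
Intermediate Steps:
W(G) = 9 - G**2 (W(G) = 9 - G*G = 9 - G**2)
x(B) = -117 + 13*B**2 (x(B) = -13*(9 - B**2) = -117 + 13*B**2)
-x(284) = -(-117 + 13*284**2) = -(-117 + 13*80656) = -(-117 + 1048528) = -1*1048411 = -1048411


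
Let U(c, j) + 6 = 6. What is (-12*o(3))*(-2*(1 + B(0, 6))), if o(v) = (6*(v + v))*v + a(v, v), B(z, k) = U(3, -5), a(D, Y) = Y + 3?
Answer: 2736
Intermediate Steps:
a(D, Y) = 3 + Y
U(c, j) = 0 (U(c, j) = -6 + 6 = 0)
B(z, k) = 0
o(v) = 3 + v + 12*v² (o(v) = (6*(v + v))*v + (3 + v) = (6*(2*v))*v + (3 + v) = (12*v)*v + (3 + v) = 12*v² + (3 + v) = 3 + v + 12*v²)
(-12*o(3))*(-2*(1 + B(0, 6))) = (-12*(3 + 3 + 12*3²))*(-2*(1 + 0)) = (-12*(3 + 3 + 12*9))*(-2*1) = -12*(3 + 3 + 108)*(-2) = -12*114*(-2) = -1368*(-2) = 2736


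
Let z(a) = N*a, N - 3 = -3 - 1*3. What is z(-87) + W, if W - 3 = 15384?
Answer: 15648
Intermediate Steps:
W = 15387 (W = 3 + 15384 = 15387)
N = -3 (N = 3 + (-3 - 1*3) = 3 + (-3 - 3) = 3 - 6 = -3)
z(a) = -3*a
z(-87) + W = -3*(-87) + 15387 = 261 + 15387 = 15648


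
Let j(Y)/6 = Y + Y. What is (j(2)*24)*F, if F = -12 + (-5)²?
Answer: 7488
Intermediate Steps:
j(Y) = 12*Y (j(Y) = 6*(Y + Y) = 6*(2*Y) = 12*Y)
F = 13 (F = -12 + 25 = 13)
(j(2)*24)*F = ((12*2)*24)*13 = (24*24)*13 = 576*13 = 7488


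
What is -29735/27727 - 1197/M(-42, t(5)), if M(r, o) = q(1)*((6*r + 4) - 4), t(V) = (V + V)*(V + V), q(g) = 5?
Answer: -67887/554540 ≈ -0.12242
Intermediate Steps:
t(V) = 4*V² (t(V) = (2*V)*(2*V) = 4*V²)
M(r, o) = 30*r (M(r, o) = 5*((6*r + 4) - 4) = 5*((4 + 6*r) - 4) = 5*(6*r) = 30*r)
-29735/27727 - 1197/M(-42, t(5)) = -29735/27727 - 1197/(30*(-42)) = -29735*1/27727 - 1197/(-1260) = -29735/27727 - 1197*(-1/1260) = -29735/27727 + 19/20 = -67887/554540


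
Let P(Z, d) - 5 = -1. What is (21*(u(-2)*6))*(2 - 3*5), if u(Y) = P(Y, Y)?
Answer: -6552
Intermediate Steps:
P(Z, d) = 4 (P(Z, d) = 5 - 1 = 4)
u(Y) = 4
(21*(u(-2)*6))*(2 - 3*5) = (21*(4*6))*(2 - 3*5) = (21*24)*(2 - 15) = 504*(-13) = -6552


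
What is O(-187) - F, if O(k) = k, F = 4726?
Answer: -4913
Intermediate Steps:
O(-187) - F = -187 - 1*4726 = -187 - 4726 = -4913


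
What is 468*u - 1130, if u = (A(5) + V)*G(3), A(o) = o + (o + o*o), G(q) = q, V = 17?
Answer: 71878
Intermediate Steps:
A(o) = o**2 + 2*o (A(o) = o + (o + o**2) = o**2 + 2*o)
u = 156 (u = (5*(2 + 5) + 17)*3 = (5*7 + 17)*3 = (35 + 17)*3 = 52*3 = 156)
468*u - 1130 = 468*156 - 1130 = 73008 - 1130 = 71878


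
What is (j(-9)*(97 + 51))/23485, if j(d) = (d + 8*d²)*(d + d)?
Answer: -1702296/23485 ≈ -72.484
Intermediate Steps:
j(d) = 2*d*(d + 8*d²) (j(d) = (d + 8*d²)*(2*d) = 2*d*(d + 8*d²))
(j(-9)*(97 + 51))/23485 = (((-9)²*(2 + 16*(-9)))*(97 + 51))/23485 = ((81*(2 - 144))*148)*(1/23485) = ((81*(-142))*148)*(1/23485) = -11502*148*(1/23485) = -1702296*1/23485 = -1702296/23485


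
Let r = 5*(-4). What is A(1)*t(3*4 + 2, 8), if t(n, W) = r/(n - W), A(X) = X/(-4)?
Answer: ⅚ ≈ 0.83333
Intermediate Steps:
A(X) = -X/4 (A(X) = X*(-¼) = -X/4)
r = -20
t(n, W) = -20/(n - W)
A(1)*t(3*4 + 2, 8) = (-¼*1)*(20/(8 - (3*4 + 2))) = -5/(8 - (12 + 2)) = -5/(8 - 1*14) = -5/(8 - 14) = -5/(-6) = -5*(-1)/6 = -¼*(-10/3) = ⅚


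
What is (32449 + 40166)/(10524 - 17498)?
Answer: -72615/6974 ≈ -10.412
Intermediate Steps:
(32449 + 40166)/(10524 - 17498) = 72615/(-6974) = 72615*(-1/6974) = -72615/6974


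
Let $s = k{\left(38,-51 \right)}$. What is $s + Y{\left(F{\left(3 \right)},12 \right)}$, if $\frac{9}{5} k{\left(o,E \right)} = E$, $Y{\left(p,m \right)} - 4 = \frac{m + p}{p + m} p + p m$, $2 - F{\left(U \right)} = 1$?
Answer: $- \frac{34}{3} \approx -11.333$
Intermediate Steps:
$F{\left(U \right)} = 1$ ($F{\left(U \right)} = 2 - 1 = 1$)
$Y{\left(p,m \right)} = 4 + p + m p$ ($Y{\left(p,m \right)} = 4 + \left(\frac{m + p}{p + m} p + p m\right) = 4 + \left(\frac{m + p}{m + p} p + m p\right) = 4 + \left(1 p + m p\right) = 4 + \left(p + m p\right) = 4 + p + m p$)
$k{\left(o,E \right)} = \frac{5 E}{9}$
$s = - \frac{85}{3}$ ($s = \frac{5}{9} \left(-51\right) = - \frac{85}{3} \approx -28.333$)
$s + Y{\left(F{\left(3 \right)},12 \right)} = - \frac{85}{3} + \left(4 + 1 + 12 \cdot 1\right) = - \frac{85}{3} + \left(4 + 1 + 12\right) = - \frac{85}{3} + 17 = - \frac{34}{3}$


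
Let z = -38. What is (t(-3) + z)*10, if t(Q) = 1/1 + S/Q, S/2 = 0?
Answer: -370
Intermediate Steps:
S = 0 (S = 2*0 = 0)
t(Q) = 1 (t(Q) = 1/1 + 0/Q = 1*1 + 0 = 1 + 0 = 1)
(t(-3) + z)*10 = (1 - 38)*10 = -37*10 = -370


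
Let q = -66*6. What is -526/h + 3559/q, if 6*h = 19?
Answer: -1317397/7524 ≈ -175.09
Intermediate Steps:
h = 19/6 (h = (1/6)*19 = 19/6 ≈ 3.1667)
q = -396
-526/h + 3559/q = -526/19/6 + 3559/(-396) = -526*6/19 + 3559*(-1/396) = -3156/19 - 3559/396 = -1317397/7524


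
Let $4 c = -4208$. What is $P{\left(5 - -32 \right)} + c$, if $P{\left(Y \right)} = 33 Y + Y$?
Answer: $206$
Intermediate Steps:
$c = -1052$ ($c = \frac{1}{4} \left(-4208\right) = -1052$)
$P{\left(Y \right)} = 34 Y$
$P{\left(5 - -32 \right)} + c = 34 \left(5 - -32\right) - 1052 = 34 \left(5 + 32\right) - 1052 = 34 \cdot 37 - 1052 = 1258 - 1052 = 206$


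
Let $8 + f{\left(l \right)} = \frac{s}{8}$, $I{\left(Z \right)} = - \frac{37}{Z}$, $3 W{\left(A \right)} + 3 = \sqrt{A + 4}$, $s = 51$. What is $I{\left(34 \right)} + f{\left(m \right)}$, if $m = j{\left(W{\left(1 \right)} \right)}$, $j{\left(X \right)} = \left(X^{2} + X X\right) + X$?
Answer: $- \frac{369}{136} \approx -2.7132$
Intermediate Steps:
$W{\left(A \right)} = -1 + \frac{\sqrt{4 + A}}{3}$ ($W{\left(A \right)} = -1 + \frac{\sqrt{A + 4}}{3} = -1 + \frac{\sqrt{4 + A}}{3}$)
$j{\left(X \right)} = X + 2 X^{2}$ ($j{\left(X \right)} = \left(X^{2} + X^{2}\right) + X = 2 X^{2} + X = X + 2 X^{2}$)
$m = \left(-1 + \frac{\sqrt{5}}{3}\right) \left(-1 + \frac{2 \sqrt{5}}{3}\right)$ ($m = \left(-1 + \frac{\sqrt{4 + 1}}{3}\right) \left(1 + 2 \left(-1 + \frac{\sqrt{4 + 1}}{3}\right)\right) = \left(-1 + \frac{\sqrt{5}}{3}\right) \left(1 + 2 \left(-1 + \frac{\sqrt{5}}{3}\right)\right) = \left(-1 + \frac{\sqrt{5}}{3}\right) \left(1 - \left(2 - \frac{2 \sqrt{5}}{3}\right)\right) = \left(-1 + \frac{\sqrt{5}}{3}\right) \left(-1 + \frac{2 \sqrt{5}}{3}\right) \approx -0.12496$)
$f{\left(l \right)} = - \frac{13}{8}$ ($f{\left(l \right)} = -8 + \frac{51}{8} = - \frac{13}{8}$)
$I{\left(34 \right)} + f{\left(m \right)} = - \frac{37}{34} - \frac{13}{8} = - \frac{369}{136}$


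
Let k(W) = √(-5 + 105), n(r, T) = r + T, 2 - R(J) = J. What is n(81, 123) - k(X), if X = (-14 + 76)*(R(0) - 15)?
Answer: 194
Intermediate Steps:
R(J) = 2 - J
n(r, T) = T + r
X = -806 (X = (-14 + 76)*((2 - 1*0) - 15) = 62*((2 + 0) - 15) = 62*(2 - 15) = 62*(-13) = -806)
k(W) = 10 (k(W) = √100 = 10)
n(81, 123) - k(X) = (123 + 81) - 1*10 = 204 - 10 = 194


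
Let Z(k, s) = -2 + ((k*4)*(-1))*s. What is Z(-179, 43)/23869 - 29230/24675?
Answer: 12390736/117793515 ≈ 0.10519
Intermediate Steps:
Z(k, s) = -2 - 4*k*s (Z(k, s) = -2 + ((4*k)*(-1))*s = -2 + (-4*k)*s = -2 - 4*k*s)
Z(-179, 43)/23869 - 29230/24675 = (-2 - 4*(-179)*43)/23869 - 29230/24675 = (-2 + 30788)*(1/23869) - 29230*1/24675 = 30786*(1/23869) - 5846/4935 = 30786/23869 - 5846/4935 = 12390736/117793515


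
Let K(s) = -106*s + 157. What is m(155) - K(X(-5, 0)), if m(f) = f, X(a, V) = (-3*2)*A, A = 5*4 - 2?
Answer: -11450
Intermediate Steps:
A = 18 (A = 20 - 2 = 18)
X(a, V) = -108 (X(a, V) = -3*2*18 = -6*18 = -108)
K(s) = 157 - 106*s
m(155) - K(X(-5, 0)) = 155 - (157 - 106*(-108)) = 155 - (157 + 11448) = 155 - 1*11605 = 155 - 11605 = -11450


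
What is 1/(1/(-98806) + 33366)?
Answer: 98806/3296760995 ≈ 2.9971e-5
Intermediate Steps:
1/(1/(-98806) + 33366) = 1/(-1/98806 + 33366) = 1/(3296760995/98806) = 98806/3296760995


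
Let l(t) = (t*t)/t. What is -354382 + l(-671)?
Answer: -355053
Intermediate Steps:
l(t) = t (l(t) = t²/t = t)
-354382 + l(-671) = -354382 - 671 = -355053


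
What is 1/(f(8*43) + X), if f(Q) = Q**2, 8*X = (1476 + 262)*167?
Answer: 4/618467 ≈ 6.4676e-6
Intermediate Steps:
X = 145123/4 (X = ((1476 + 262)*167)/8 = (1738*167)/8 = (1/8)*290246 = 145123/4 ≈ 36281.)
1/(f(8*43) + X) = 1/((8*43)**2 + 145123/4) = 1/(344**2 + 145123/4) = 1/(118336 + 145123/4) = 1/(618467/4) = 4/618467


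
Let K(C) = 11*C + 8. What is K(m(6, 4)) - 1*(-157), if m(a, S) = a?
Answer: 231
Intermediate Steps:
K(C) = 8 + 11*C
K(m(6, 4)) - 1*(-157) = (8 + 11*6) - 1*(-157) = (8 + 66) + 157 = 74 + 157 = 231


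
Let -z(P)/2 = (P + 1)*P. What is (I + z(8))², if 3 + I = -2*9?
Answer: 27225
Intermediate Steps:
z(P) = -2*P*(1 + P) (z(P) = -2*(P + 1)*P = -2*(1 + P)*P = -2*P*(1 + P))
I = -21 (I = -3 - 2*9 = -3 - 18 = -21)
(I + z(8))² = (-21 - 2*8*(1 + 8))² = (-21 - 2*8*9)² = (-21 - 144)² = (-165)² = 27225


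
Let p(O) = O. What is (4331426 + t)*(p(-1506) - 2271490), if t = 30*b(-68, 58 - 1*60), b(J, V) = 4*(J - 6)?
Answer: -9825129767816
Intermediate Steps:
b(J, V) = -24 + 4*J (b(J, V) = 4*(-6 + J) = -24 + 4*J)
t = -8880 (t = 30*(-24 + 4*(-68)) = 30*(-24 - 272) = 30*(-296) = -8880)
(4331426 + t)*(p(-1506) - 2271490) = (4331426 - 8880)*(-1506 - 2271490) = 4322546*(-2272996) = -9825129767816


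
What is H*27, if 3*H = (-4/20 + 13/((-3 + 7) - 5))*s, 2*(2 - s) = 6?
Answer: 594/5 ≈ 118.80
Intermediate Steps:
s = -1 (s = 2 - ½*6 = 2 - 3 = -1)
H = 22/5 (H = ((-4/20 + 13/((-3 + 7) - 5))*(-1))/3 = ((-4*1/20 + 13/(4 - 5))*(-1))/3 = ((-⅕ + 13/(-1))*(-1))/3 = ((-⅕ + 13*(-1))*(-1))/3 = ((-⅕ - 13)*(-1))/3 = (-66/5*(-1))/3 = (⅓)*(66/5) = 22/5 ≈ 4.4000)
H*27 = (22/5)*27 = 594/5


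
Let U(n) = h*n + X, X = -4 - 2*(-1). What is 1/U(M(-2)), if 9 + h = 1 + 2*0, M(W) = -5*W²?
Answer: 1/158 ≈ 0.0063291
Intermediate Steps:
X = -2 (X = -4 + 2 = -2)
h = -8 (h = -9 + (1 + 2*0) = -9 + (1 + 0) = -9 + 1 = -8)
U(n) = -2 - 8*n (U(n) = -8*n - 2 = -2 - 8*n)
1/U(M(-2)) = 1/(-2 - (-40)*(-2)²) = 1/(-2 - (-40)*4) = 1/(-2 - 8*(-20)) = 1/(-2 + 160) = 1/158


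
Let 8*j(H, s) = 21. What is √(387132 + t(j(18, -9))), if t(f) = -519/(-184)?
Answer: √3276709122/92 ≈ 622.20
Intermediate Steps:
j(H, s) = 21/8 (j(H, s) = (⅛)*21 = 21/8)
t(f) = 519/184 (t(f) = -519*(-1/184) = 519/184)
√(387132 + t(j(18, -9))) = √(387132 + 519/184) = √(71232807/184) = √3276709122/92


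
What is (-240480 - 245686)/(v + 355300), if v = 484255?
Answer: -486166/839555 ≈ -0.57908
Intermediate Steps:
(-240480 - 245686)/(v + 355300) = (-240480 - 245686)/(484255 + 355300) = -486166/839555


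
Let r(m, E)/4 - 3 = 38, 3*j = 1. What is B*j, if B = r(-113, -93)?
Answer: 164/3 ≈ 54.667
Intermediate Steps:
j = ⅓ (j = (⅓)*1 = ⅓ ≈ 0.33333)
r(m, E) = 164 (r(m, E) = 12 + 4*38 = 12 + 152 = 164)
B = 164
B*j = 164*(⅓) = 164/3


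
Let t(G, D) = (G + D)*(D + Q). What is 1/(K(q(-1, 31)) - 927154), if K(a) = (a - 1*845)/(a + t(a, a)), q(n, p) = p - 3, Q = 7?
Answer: -1988/1843182969 ≈ -1.0786e-6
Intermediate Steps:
q(n, p) = -3 + p
t(G, D) = (7 + D)*(D + G) (t(G, D) = (G + D)*(D + 7) = (D + G)*(7 + D) = (7 + D)*(D + G))
K(a) = (-845 + a)/(2*a² + 15*a) (K(a) = (a - 1*845)/(a + (a² + 7*a + 7*a + a*a)) = (a - 845)/(a + (a² + 7*a + 7*a + a²)) = (-845 + a)/(a + (2*a² + 14*a)) = (-845 + a)/(2*a² + 15*a))
1/(K(q(-1, 31)) - 927154) = 1/((-845 + (-3 + 31))/((-3 + 31)*(15 + 2*(-3 + 31))) - 927154) = 1/((-845 + 28)/(28*(15 + 2*28)) - 927154) = 1/((1/28)*(-817)/(15 + 56) - 927154) = 1/((1/28)*(-817)/71 - 927154) = 1/((1/28)*(1/71)*(-817) - 927154) = 1/(-817/1988 - 927154) = 1/(-1843182969/1988) = -1988/1843182969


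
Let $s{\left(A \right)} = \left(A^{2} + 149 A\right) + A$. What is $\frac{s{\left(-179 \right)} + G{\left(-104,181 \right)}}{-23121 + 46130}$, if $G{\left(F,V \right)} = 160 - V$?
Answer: $\frac{5170}{23009} \approx 0.22469$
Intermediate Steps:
$s{\left(A \right)} = A^{2} + 150 A$
$\frac{s{\left(-179 \right)} + G{\left(-104,181 \right)}}{-23121 + 46130} = \frac{- 179 \left(150 - 179\right) + \left(160 - 181\right)}{-23121 + 46130} = \frac{\left(-179\right) \left(-29\right) + \left(160 - 181\right)}{23009} = \left(5191 - 21\right) \frac{1}{23009} = 5170 \cdot \frac{1}{23009} = \frac{5170}{23009}$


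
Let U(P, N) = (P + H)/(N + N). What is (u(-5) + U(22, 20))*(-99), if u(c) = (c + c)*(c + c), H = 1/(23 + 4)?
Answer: -238909/24 ≈ -9954.5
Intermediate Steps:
H = 1/27 ≈ 0.037037
U(P, N) = (1/27 + P)/(2*N) (U(P, N) = (P + 1/27)/(N + N) = (1/27 + P)/((2*N)) = (1/27 + P)*(1/(2*N)) = (1/27 + P)/(2*N))
u(c) = 4*c² (u(c) = (2*c)*(2*c) = 4*c²)
(u(-5) + U(22, 20))*(-99) = (4*(-5)² + (1/54)*(1 + 27*22)/20)*(-99) = (4*25 + (1/54)*(1/20)*(1 + 594))*(-99) = (100 + (1/54)*(1/20)*595)*(-99) = (100 + 119/216)*(-99) = (21719/216)*(-99) = -238909/24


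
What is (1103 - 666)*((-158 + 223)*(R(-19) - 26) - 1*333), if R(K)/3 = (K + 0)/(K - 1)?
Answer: -3212387/4 ≈ -8.0310e+5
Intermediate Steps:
R(K) = 3*K/(-1 + K) (R(K) = 3*((K + 0)/(K - 1)) = 3*(K/(-1 + K)) = 3*K/(-1 + K))
(1103 - 666)*((-158 + 223)*(R(-19) - 26) - 1*333) = (1103 - 666)*((-158 + 223)*(3*(-19)/(-1 - 19) - 26) - 1*333) = 437*(65*(3*(-19)/(-20) - 26) - 333) = 437*(65*(3*(-19)*(-1/20) - 26) - 333) = 437*(65*(57/20 - 26) - 333) = 437*(65*(-463/20) - 333) = 437*(-6019/4 - 333) = 437*(-7351/4) = -3212387/4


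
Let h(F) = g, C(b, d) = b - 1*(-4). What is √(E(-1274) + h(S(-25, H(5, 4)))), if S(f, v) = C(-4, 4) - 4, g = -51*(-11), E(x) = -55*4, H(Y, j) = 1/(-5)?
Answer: √341 ≈ 18.466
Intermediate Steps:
C(b, d) = 4 + b (C(b, d) = b + 4 = 4 + b)
H(Y, j) = -⅕ (H(Y, j) = 1*(-⅕) = -⅕)
E(x) = -220
g = 561
S(f, v) = -4 (S(f, v) = (4 - 4) - 4 = 0 - 4 = -4)
h(F) = 561
√(E(-1274) + h(S(-25, H(5, 4)))) = √(-220 + 561) = √341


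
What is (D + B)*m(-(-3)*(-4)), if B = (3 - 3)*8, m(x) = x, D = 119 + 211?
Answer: -3960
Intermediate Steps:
D = 330
B = 0 (B = 0*8 = 0)
(D + B)*m(-(-3)*(-4)) = (330 + 0)*(-(-3)*(-4)) = 330*(-3*4) = 330*(-12) = -3960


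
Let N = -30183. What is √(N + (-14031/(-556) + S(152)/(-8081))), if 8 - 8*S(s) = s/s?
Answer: I*√608806025581981786/4493036 ≈ 173.66*I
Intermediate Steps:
S(s) = 7/8 (S(s) = 1 - s/(8*s) = 1 - ⅛*1 = 1 - ⅛ = 7/8)
√(N + (-14031/(-556) + S(152)/(-8081))) = √(-30183 + (-14031/(-556) + (7/8)/(-8081))) = √(-30183 + (-14031*(-1/556) + (7/8)*(-1/8081))) = √(-30183 + (14031/556 - 7/64648)) = √(-30183 + 226768049/8986072) = √(-270999843127/8986072) = I*√608806025581981786/4493036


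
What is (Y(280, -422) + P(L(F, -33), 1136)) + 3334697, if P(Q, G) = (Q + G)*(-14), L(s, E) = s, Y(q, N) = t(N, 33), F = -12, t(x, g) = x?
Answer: 3318539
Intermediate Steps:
Y(q, N) = N
P(Q, G) = -14*G - 14*Q (P(Q, G) = (G + Q)*(-14) = -14*G - 14*Q)
(Y(280, -422) + P(L(F, -33), 1136)) + 3334697 = (-422 + (-14*1136 - 14*(-12))) + 3334697 = (-422 + (-15904 + 168)) + 3334697 = (-422 - 15736) + 3334697 = -16158 + 3334697 = 3318539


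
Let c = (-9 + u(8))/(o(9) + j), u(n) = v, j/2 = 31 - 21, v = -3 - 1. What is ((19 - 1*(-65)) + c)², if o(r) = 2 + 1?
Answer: 3682561/529 ≈ 6961.4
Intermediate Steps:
v = -4
o(r) = 3
j = 20 (j = 2*(31 - 21) = 2*10 = 20)
u(n) = -4
c = -13/23 (c = (-9 - 4)/(3 + 20) = -13/23 ≈ -0.56522)
((19 - 1*(-65)) + c)² = ((19 - 1*(-65)) - 13/23)² = ((19 + 65) - 13/23)² = (84 - 13/23)² = (1919/23)² = 3682561/529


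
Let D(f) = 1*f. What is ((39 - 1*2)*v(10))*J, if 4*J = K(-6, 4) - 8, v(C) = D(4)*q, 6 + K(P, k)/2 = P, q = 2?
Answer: -2368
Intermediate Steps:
K(P, k) = -12 + 2*P
D(f) = f
v(C) = 8 (v(C) = 4*2 = 8)
J = -8 (J = ((-12 + 2*(-6)) - 8)/4 = ((-12 - 12) - 8)/4 = (-24 - 8)/4 = (¼)*(-32) = -8)
((39 - 1*2)*v(10))*J = ((39 - 1*2)*8)*(-8) = ((39 - 2)*8)*(-8) = (37*8)*(-8) = 296*(-8) = -2368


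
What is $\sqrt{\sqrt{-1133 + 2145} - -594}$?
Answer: $\sqrt{594 + 2 \sqrt{253}} \approx 25.016$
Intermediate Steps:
$\sqrt{\sqrt{-1133 + 2145} - -594} = \sqrt{\sqrt{1012} + 594} = \sqrt{2 \sqrt{253} + 594} = \sqrt{594 + 2 \sqrt{253}}$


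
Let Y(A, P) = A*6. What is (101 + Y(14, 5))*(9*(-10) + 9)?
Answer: -14985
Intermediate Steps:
Y(A, P) = 6*A
(101 + Y(14, 5))*(9*(-10) + 9) = (101 + 6*14)*(9*(-10) + 9) = (101 + 84)*(-90 + 9) = 185*(-81) = -14985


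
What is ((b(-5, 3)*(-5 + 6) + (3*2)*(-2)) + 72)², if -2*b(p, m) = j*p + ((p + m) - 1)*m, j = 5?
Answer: 5929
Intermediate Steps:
b(p, m) = -5*p/2 - m*(-1 + m + p)/2 (b(p, m) = -(5*p + ((p + m) - 1)*m)/2 = -(5*p + ((m + p) - 1)*m)/2 = -(5*p + (-1 + m + p)*m)/2 = -(5*p + m*(-1 + m + p))/2 = -5*p/2 - m*(-1 + m + p)/2)
((b(-5, 3)*(-5 + 6) + (3*2)*(-2)) + 72)² = ((((½)*3 - 5/2*(-5) - ½*3² - ½*3*(-5))*(-5 + 6) + (3*2)*(-2)) + 72)² = (((3/2 + 25/2 - ½*9 + 15/2)*1 + 6*(-2)) + 72)² = (((3/2 + 25/2 - 9/2 + 15/2)*1 - 12) + 72)² = ((17*1 - 12) + 72)² = ((17 - 12) + 72)² = (5 + 72)² = 77² = 5929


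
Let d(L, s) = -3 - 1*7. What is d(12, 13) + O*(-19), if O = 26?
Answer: -504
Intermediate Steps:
d(L, s) = -10 (d(L, s) = -3 - 7 = -10)
d(12, 13) + O*(-19) = -10 + 26*(-19) = -10 - 494 = -504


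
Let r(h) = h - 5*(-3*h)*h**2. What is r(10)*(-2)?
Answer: -30020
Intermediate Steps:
r(h) = h + 15*h**3 (r(h) = h - (-15)*h**3 = h + 15*h**3)
r(10)*(-2) = (10 + 15*10**3)*(-2) = (10 + 15*1000)*(-2) = (10 + 15000)*(-2) = 15010*(-2) = -30020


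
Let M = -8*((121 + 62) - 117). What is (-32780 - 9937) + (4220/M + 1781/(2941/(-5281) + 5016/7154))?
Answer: -10926080990305/359672412 ≈ -30378.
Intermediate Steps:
M = -528 (M = -8*(183 - 117) = -8*66 = -528)
(-32780 - 9937) + (4220/M + 1781/(2941/(-5281) + 5016/7154)) = (-32780 - 9937) + (4220/(-528) + 1781/(2941/(-5281) + 5016/7154)) = -42717 + (4220*(-1/528) + 1781/(2941*(-1/5281) + 5016*(1/7154))) = -42717 + (-1055/132 + 1781/(-2941/5281 + 2508/3577)) = -42717 + (-1055/132 + 1781/(2724791/18890137)) = -42717 + (-1055/132 + 1781*(18890137/2724791)) = -42717 + (-1055/132 + 33643333997/2724791) = -42717 + 4438045433099/359672412 = -10926080990305/359672412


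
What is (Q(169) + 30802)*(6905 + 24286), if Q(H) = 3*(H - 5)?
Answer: 976091154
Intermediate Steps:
Q(H) = -15 + 3*H (Q(H) = 3*(-5 + H) = -15 + 3*H)
(Q(169) + 30802)*(6905 + 24286) = ((-15 + 3*169) + 30802)*(6905 + 24286) = ((-15 + 507) + 30802)*31191 = (492 + 30802)*31191 = 31294*31191 = 976091154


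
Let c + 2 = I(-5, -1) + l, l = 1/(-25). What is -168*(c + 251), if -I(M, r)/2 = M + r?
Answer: -1096032/25 ≈ -43841.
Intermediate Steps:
I(M, r) = -2*M - 2*r (I(M, r) = -2*(M + r) = -2*M - 2*r)
l = -1/25 ≈ -0.040000
c = 249/25 (c = -2 + ((-2*(-5) - 2*(-1)) - 1/25) = -2 + ((10 + 2) - 1/25) = -2 + (12 - 1/25) = -2 + 299/25 = 249/25 ≈ 9.9600)
-168*(c + 251) = -168*(249/25 + 251) = -168*6524/25 = -1096032/25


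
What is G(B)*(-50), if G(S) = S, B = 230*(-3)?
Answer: 34500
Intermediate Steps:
B = -690
G(B)*(-50) = -690*(-50) = 34500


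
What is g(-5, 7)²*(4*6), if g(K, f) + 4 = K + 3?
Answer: 864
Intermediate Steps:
g(K, f) = -1 + K (g(K, f) = -4 + (K + 3) = -4 + (3 + K) = -1 + K)
g(-5, 7)²*(4*6) = (-1 - 5)²*(4*6) = (-6)²*24 = 36*24 = 864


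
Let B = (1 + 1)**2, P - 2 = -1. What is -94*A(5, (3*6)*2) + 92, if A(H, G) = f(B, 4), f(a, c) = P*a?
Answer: -284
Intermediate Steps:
P = 1 (P = 2 - 1 = 1)
B = 4 (B = 2**2 = 4)
f(a, c) = a (f(a, c) = 1*a = a)
A(H, G) = 4
-94*A(5, (3*6)*2) + 92 = -94*4 + 92 = -376 + 92 = -284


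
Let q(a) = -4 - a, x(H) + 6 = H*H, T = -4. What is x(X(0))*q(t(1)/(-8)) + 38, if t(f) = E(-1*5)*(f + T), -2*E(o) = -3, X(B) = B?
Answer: 523/8 ≈ 65.375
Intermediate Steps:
E(o) = 3/2 (E(o) = -½*(-3) = 3/2)
t(f) = -6 + 3*f/2 (t(f) = 3*(f - 4)/2 = 3*(-4 + f)/2 = -6 + 3*f/2)
x(H) = -6 + H² (x(H) = -6 + H*H = -6 + H²)
x(X(0))*q(t(1)/(-8)) + 38 = (-6 + 0²)*(-4 - (-6 + (3/2)*1)/(-8)) + 38 = (-6 + 0)*(-4 - (-6 + 3/2)*(-1)/8) + 38 = -6*(-4 - (-9)*(-1)/(2*8)) + 38 = -6*(-4 - 1*9/16) + 38 = -6*(-4 - 9/16) + 38 = -6*(-73/16) + 38 = 219/8 + 38 = 523/8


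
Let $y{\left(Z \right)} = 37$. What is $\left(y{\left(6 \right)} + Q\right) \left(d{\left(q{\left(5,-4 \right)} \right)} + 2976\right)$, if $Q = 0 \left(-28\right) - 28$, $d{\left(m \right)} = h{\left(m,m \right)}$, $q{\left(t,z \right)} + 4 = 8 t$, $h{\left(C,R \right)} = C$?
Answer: $27108$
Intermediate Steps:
$q{\left(t,z \right)} = -4 + 8 t$
$d{\left(m \right)} = m$
$Q = -28$ ($Q = 0 - 28 = -28$)
$\left(y{\left(6 \right)} + Q\right) \left(d{\left(q{\left(5,-4 \right)} \right)} + 2976\right) = \left(37 - 28\right) \left(\left(-4 + 8 \cdot 5\right) + 2976\right) = 9 \left(\left(-4 + 40\right) + 2976\right) = 9 \left(36 + 2976\right) = 9 \cdot 3012 = 27108$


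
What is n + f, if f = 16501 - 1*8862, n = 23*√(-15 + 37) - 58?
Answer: 7581 + 23*√22 ≈ 7688.9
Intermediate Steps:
n = -58 + 23*√22 (n = 23*√22 - 58 = -58 + 23*√22 ≈ 49.880)
f = 7639 (f = 16501 - 8862 = 7639)
n + f = (-58 + 23*√22) + 7639 = 7581 + 23*√22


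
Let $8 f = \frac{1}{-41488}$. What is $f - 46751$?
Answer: $- \frac{15516843905}{331904} \approx -46751.0$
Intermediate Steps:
$f = - \frac{1}{331904}$ ($f = \frac{1}{8 \left(-41488\right)} = \frac{1}{8} \left(- \frac{1}{41488}\right) = - \frac{1}{331904} \approx -3.0129 \cdot 10^{-6}$)
$f - 46751 = - \frac{1}{331904} - 46751 = - \frac{15516843905}{331904}$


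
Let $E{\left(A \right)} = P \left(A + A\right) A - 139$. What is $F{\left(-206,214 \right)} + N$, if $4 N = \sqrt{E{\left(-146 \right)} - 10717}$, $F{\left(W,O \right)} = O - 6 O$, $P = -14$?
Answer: $-1070 + \frac{i \sqrt{151926}}{2} \approx -1070.0 + 194.89 i$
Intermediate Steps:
$E{\left(A \right)} = -139 - 28 A^{2}$ ($E{\left(A \right)} = - 14 \left(A + A\right) A - 139 = - 14 \cdot 2 A A - 139 = - 28 A A - 139 = - 28 A^{2} - 139 = -139 - 28 A^{2}$)
$F{\left(W,O \right)} = - 5 O$
$N = \frac{i \sqrt{151926}}{2}$ ($N = \frac{\sqrt{\left(-139 - 28 \left(-146\right)^{2}\right) - 10717}}{4} = \frac{\sqrt{\left(-139 - 596848\right) - 10717}}{4} = \frac{\sqrt{-596987 - 10717}}{4} = \frac{\sqrt{-607704}}{4} = \frac{2 i \sqrt{151926}}{4} = \frac{i \sqrt{151926}}{2} \approx 194.89 i$)
$F{\left(-206,214 \right)} + N = \left(-5\right) 214 + \frac{i \sqrt{151926}}{2} = -1070 + \frac{i \sqrt{151926}}{2}$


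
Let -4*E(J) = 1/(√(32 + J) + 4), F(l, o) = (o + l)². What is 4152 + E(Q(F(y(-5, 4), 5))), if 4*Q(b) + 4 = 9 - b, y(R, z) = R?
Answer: 286492/69 - √133/138 ≈ 4152.0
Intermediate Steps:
F(l, o) = (l + o)²
Q(b) = 5/4 - b/4 (Q(b) = -1 + (9 - b)/4 = -1 + (9/4 - b/4) = 5/4 - b/4)
E(J) = -1/(4*(4 + √(32 + J))) (E(J) = -1/(4*(√(32 + J) + 4)) = -1/(4*(4 + √(32 + J))))
4152 + E(Q(F(y(-5, 4), 5))) = 4152 - 1/(16 + 4*√(32 + (5/4 - (-5 + 5)²/4))) = 4152 - 1/(16 + 4*√(32 + (5/4 - ¼*0²))) = 4152 - 1/(16 + 4*√(32 + (5/4 - ¼*0))) = 4152 - 1/(16 + 4*√(32 + (5/4 + 0))) = 4152 - 1/(16 + 4*√(32 + 5/4)) = 4152 - 1/(16 + 4*√(133/4)) = 4152 - 1/(16 + 4*(√133/2)) = 4152 - 1/(16 + 2*√133)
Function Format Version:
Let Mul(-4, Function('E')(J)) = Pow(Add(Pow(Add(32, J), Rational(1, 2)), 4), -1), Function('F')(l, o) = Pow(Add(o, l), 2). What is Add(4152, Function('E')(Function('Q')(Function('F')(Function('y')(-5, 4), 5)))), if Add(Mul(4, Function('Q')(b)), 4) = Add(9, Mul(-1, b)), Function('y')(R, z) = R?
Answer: Add(Rational(286492, 69), Mul(Rational(-1, 138), Pow(133, Rational(1, 2)))) ≈ 4152.0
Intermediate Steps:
Function('F')(l, o) = Pow(Add(l, o), 2)
Function('Q')(b) = Add(Rational(5, 4), Mul(Rational(-1, 4), b)) (Function('Q')(b) = Add(-1, Mul(Rational(1, 4), Add(9, Mul(-1, b)))) = Add(-1, Add(Rational(9, 4), Mul(Rational(-1, 4), b))) = Add(Rational(5, 4), Mul(Rational(-1, 4), b)))
Function('E')(J) = Mul(Rational(-1, 4), Pow(Add(4, Pow(Add(32, J), Rational(1, 2))), -1)) (Function('E')(J) = Mul(Rational(-1, 4), Pow(Add(Pow(Add(32, J), Rational(1, 2)), 4), -1)) = Mul(Rational(-1, 4), Pow(Add(4, Pow(Add(32, J), Rational(1, 2))), -1)))
Add(4152, Function('E')(Function('Q')(Function('F')(Function('y')(-5, 4), 5)))) = Add(4152, Mul(-1, Pow(Add(16, Mul(4, Pow(Add(32, Add(Rational(5, 4), Mul(Rational(-1, 4), Pow(Add(-5, 5), 2)))), Rational(1, 2)))), -1))) = Add(4152, Mul(-1, Pow(Add(16, Mul(4, Pow(Add(32, Add(Rational(5, 4), Mul(Rational(-1, 4), Pow(0, 2)))), Rational(1, 2)))), -1))) = Add(4152, Mul(-1, Pow(Add(16, Mul(4, Pow(Add(32, Add(Rational(5, 4), Mul(Rational(-1, 4), 0))), Rational(1, 2)))), -1))) = Add(4152, Mul(-1, Pow(Add(16, Mul(4, Pow(Add(32, Add(Rational(5, 4), 0)), Rational(1, 2)))), -1))) = Add(4152, Mul(-1, Pow(Add(16, Mul(4, Pow(Add(32, Rational(5, 4)), Rational(1, 2)))), -1))) = Add(4152, Mul(-1, Pow(Add(16, Mul(4, Pow(Rational(133, 4), Rational(1, 2)))), -1))) = Add(4152, Mul(-1, Pow(Add(16, Mul(4, Mul(Rational(1, 2), Pow(133, Rational(1, 2))))), -1))) = Add(4152, Mul(-1, Pow(Add(16, Mul(2, Pow(133, Rational(1, 2)))), -1)))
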